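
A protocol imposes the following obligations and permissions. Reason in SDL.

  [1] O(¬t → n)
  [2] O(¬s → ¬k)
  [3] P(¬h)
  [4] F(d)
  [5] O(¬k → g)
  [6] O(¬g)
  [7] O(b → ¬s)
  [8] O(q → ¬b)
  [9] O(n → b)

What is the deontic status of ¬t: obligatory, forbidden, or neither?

Premise 6 states O(¬g) outright.
The contrapositive of premise 5 (O(¬k → g)) is O(¬g → k), and O(¬g) is already established, so O(k).
Premise 2, O(¬s → ¬k), contraposes to O(k → s); with O(k) we get O(s).
Premise 7, O(b → ¬s), contraposes to O(s → ¬b); with O(s) we get O(¬b).
Premise 9 is O(n → b); contrapositively O(¬b → ¬n). Since O(¬b) holds, K gives O(¬n).
Premise 1, O(¬t → n), contraposes to O(¬n → t); with O(¬n) we get O(t).
Premises 3, 4, 8 do not contribute to this derivation.
Thus O(t), which is F(¬t): ¬t is forbidden.

Forbidden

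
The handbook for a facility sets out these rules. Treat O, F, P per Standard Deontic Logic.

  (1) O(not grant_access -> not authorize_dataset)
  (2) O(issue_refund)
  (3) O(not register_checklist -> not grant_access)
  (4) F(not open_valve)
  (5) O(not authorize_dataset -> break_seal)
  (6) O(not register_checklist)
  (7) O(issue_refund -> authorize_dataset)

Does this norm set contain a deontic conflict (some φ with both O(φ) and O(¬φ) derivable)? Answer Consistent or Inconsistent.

Premise 2 gives O(issue_refund).
With premise 7, O(issue_refund -> authorize_dataset), the K-axiom yields O(authorize_dataset).
The contrapositive of premise 1 (O(not grant_access -> not authorize_dataset)) is O(authorize_dataset -> grant_access), and O(authorize_dataset) is already established, so O(grant_access).
Premise 3, O(not register_checklist -> not grant_access), contraposes to O(grant_access -> register_checklist); with O(grant_access) we get O(register_checklist).
But premise 6 directly asserts O(not register_checklist).
We now have both O(register_checklist) and O(not register_checklist) — register_checklist is simultaneously obligatory and forbidden, violating the D-axiom.

Inconsistent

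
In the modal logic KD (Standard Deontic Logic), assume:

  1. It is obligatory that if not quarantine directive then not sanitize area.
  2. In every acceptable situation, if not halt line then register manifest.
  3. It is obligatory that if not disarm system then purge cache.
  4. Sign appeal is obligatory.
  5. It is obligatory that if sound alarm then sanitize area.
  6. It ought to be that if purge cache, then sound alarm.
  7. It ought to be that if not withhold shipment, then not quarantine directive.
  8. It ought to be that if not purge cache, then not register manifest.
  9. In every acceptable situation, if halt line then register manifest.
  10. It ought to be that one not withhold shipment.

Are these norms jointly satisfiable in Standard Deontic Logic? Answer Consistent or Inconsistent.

Inconsistent

Premises 2 and 9 cover both cases: O(¬halt_line → register_manifest) and O(halt_line → register_manifest). Since ¬halt_line ∨ halt_line is a tautology, O(register_manifest) follows.
Premise 8 is O(¬purge_cache → ¬register_manifest); contrapositively O(register_manifest → purge_cache). Since O(register_manifest) holds, K gives O(purge_cache).
Premise 6 is O(purge_cache → sound_alarm); since O(purge_cache), deontic closure gives O(sound_alarm).
From O(sound_alarm) and premise 5, O(sound_alarm → sanitize_area), we obtain O(sanitize_area).
Premise 1 is O(¬quarantine_directive → ¬sanitize_area); contrapositively O(sanitize_area → quarantine_directive). Since O(sanitize_area) holds, K gives O(quarantine_directive).
Premise 7 is O(¬withhold_shipment → ¬quarantine_directive); contrapositively O(quarantine_directive → withhold_shipment). Since O(quarantine_directive) holds, K gives O(withhold_shipment).
Yet premise 10 states O(¬withhold_shipment).
We now have both O(withhold_shipment) and O(¬withhold_shipment) — withhold_shipment is simultaneously obligatory and forbidden, violating the D-axiom.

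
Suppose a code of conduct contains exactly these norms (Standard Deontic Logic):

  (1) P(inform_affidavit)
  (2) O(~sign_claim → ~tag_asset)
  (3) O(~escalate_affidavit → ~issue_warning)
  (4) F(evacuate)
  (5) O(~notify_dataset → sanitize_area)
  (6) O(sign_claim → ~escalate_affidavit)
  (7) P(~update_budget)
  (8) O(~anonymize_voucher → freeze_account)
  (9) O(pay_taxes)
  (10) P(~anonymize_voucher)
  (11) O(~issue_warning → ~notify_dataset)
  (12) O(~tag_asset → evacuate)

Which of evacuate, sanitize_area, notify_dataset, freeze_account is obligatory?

sanitize_area

Premise 4, F(evacuate), is equivalent to O(~evacuate).
The contrapositive of premise 12 (O(~tag_asset → evacuate)) is O(~evacuate → tag_asset), and O(~evacuate) is already established, so O(tag_asset).
Premise 2, O(~sign_claim → ~tag_asset), contraposes to O(tag_asset → sign_claim); with O(tag_asset) we get O(sign_claim).
Premise 6 is O(sign_claim → ~escalate_affidavit); since O(sign_claim), deontic closure gives O(~escalate_affidavit).
From O(~escalate_affidavit) and premise 3, O(~escalate_affidavit → ~issue_warning), we obtain O(~issue_warning).
With premise 11, O(~issue_warning → ~notify_dataset), the K-axiom yields O(~notify_dataset).
Premise 5 is O(~notify_dataset → sanitize_area); since O(~notify_dataset), deontic closure gives O(sanitize_area).
So O(sanitize_area) holds — sanitize_area is obligatory. None of the other listed options is made obligatory by any chain of premises.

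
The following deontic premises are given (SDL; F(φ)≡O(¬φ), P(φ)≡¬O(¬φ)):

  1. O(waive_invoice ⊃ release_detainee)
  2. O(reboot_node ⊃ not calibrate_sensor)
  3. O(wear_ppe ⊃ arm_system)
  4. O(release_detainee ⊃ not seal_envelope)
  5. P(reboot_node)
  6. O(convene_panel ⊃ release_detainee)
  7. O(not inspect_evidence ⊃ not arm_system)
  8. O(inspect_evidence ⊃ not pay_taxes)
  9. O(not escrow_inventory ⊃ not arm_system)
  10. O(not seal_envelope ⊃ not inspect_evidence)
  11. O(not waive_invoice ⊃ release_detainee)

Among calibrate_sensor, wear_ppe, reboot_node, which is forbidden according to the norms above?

wear_ppe

By case analysis on waive_invoice: premise 1 gives O(waive_invoice ⊃ release_detainee) and premise 11 gives O(not waive_invoice ⊃ release_detainee), so O(release_detainee) either way.
Premise 4 is O(release_detainee ⊃ not seal_envelope); since O(release_detainee), deontic closure gives O(not seal_envelope).
From O(not seal_envelope) and premise 10, O(not seal_envelope ⊃ not inspect_evidence), we obtain O(not inspect_evidence).
Premise 7 is O(not inspect_evidence ⊃ not arm_system); since O(not inspect_evidence), deontic closure gives O(not arm_system).
Premise 3 is O(wear_ppe ⊃ arm_system); contrapositively O(not arm_system ⊃ not wear_ppe). Since O(not arm_system) holds, K gives O(not wear_ppe).
So O(not wear_ppe) holds, i.e. wear_ppe is forbidden. None of the other listed options is forbidden under the premises.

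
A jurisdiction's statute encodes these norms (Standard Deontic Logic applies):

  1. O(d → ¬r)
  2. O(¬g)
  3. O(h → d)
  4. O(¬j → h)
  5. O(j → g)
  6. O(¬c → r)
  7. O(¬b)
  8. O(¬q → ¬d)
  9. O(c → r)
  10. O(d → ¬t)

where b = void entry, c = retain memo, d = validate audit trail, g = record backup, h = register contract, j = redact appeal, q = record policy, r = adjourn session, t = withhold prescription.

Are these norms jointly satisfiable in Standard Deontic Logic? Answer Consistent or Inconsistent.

Inconsistent

Premises 9 and 6 cover both cases: O(c → r) and O(¬c → r). Since c ∨ ¬c is a tautology, O(r) follows.
Premise 1 is O(d → ¬r); contrapositively O(r → ¬d). Since O(r) holds, K gives O(¬d).
Premise 3 is O(h → d); contrapositively O(¬d → ¬h). Since O(¬d) holds, K gives O(¬h).
The contrapositive of premise 4 (O(¬j → h)) is O(¬h → j), and O(¬h) is already established, so O(j).
From O(j) and premise 5, O(j → g), we obtain O(g).
Yet premise 2 states O(¬g).
We now have both O(g) and O(¬g) — g is simultaneously obligatory and forbidden, violating the D-axiom.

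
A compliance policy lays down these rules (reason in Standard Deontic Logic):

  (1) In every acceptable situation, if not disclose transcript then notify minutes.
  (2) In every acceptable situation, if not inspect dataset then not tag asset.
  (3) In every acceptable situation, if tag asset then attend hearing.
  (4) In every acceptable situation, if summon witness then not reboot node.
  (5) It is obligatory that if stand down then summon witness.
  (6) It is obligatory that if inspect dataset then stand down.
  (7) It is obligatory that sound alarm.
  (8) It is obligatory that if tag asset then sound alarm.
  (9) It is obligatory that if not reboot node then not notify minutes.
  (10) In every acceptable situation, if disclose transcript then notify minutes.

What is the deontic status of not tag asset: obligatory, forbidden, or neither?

Premises 1 and 10 cover both cases: O(¬disclose_transcript → notify_minutes) and O(disclose_transcript → notify_minutes). Since ¬disclose_transcript ∨ disclose_transcript is a tautology, O(notify_minutes) follows.
The contrapositive of premise 9 (O(¬reboot_node → ¬notify_minutes)) is O(notify_minutes → reboot_node), and O(notify_minutes) is already established, so O(reboot_node).
Premise 4, O(summon_witness → ¬reboot_node), contraposes to O(reboot_node → ¬summon_witness); with O(reboot_node) we get O(¬summon_witness).
The contrapositive of premise 5 (O(stand_down → summon_witness)) is O(¬summon_witness → ¬stand_down), and O(¬summon_witness) is already established, so O(¬stand_down).
Premise 6 is O(inspect_dataset → stand_down); contrapositively O(¬stand_down → ¬inspect_dataset). Since O(¬stand_down) holds, K gives O(¬inspect_dataset).
Premise 2 is O(¬inspect_dataset → ¬tag_asset); since O(¬inspect_dataset), deontic closure gives O(¬tag_asset).
Premises 3, 7, 8 do not contribute to this derivation.
Hence ¬tag_asset is obligatory.

Obligatory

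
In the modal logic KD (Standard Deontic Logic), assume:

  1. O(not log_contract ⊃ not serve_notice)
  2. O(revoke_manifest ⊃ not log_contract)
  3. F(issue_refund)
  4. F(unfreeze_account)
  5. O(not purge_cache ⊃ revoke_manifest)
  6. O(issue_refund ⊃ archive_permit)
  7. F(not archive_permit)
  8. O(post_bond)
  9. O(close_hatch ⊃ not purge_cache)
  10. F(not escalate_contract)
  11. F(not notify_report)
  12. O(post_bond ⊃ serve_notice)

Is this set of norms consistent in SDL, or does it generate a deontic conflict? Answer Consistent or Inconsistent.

Consistent

Premise 6 is O(issue_refund ⊃ archive_permit); even if O(archive_permit) held, inferring O(issue_refund) would be affirming the consequent — invalid.
So O(issue_refund) is not derivable, and the apparent clash with O(not issue_refund) does not arise.
A world satisfying every obligation exists (e.g. archive_permit=true, close_hatch=false, escalate_contract=true, issue_refund=false, log_contract=true, notify_report=true, post_bond=true, purge_cache=true, revoke_manifest=false, serve_notice=true, unfreeze_account=false); no atom is both obligatory and forbidden, so the set is consistent.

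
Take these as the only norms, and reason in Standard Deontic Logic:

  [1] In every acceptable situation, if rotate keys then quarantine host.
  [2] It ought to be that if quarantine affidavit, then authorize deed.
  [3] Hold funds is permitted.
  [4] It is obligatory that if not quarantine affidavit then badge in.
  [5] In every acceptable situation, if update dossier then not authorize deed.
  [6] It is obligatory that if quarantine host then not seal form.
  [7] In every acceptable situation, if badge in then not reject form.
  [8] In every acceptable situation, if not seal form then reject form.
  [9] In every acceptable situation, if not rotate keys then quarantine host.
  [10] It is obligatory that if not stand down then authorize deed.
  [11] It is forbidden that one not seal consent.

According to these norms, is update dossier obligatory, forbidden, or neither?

Forbidden

By case analysis on rotate_keys: premise 1 gives O(rotate_keys → quarantine_host) and premise 9 gives O(¬rotate_keys → quarantine_host), so O(quarantine_host) either way.
Applying K to premise 6 (O(quarantine_host → ¬seal_form)) and O(quarantine_host) yields O(¬seal_form).
With premise 8, O(¬seal_form → reject_form), the K-axiom yields O(reject_form).
Premise 7 is O(badge_in → ¬reject_form); contrapositively O(reject_form → ¬badge_in). Since O(reject_form) holds, K gives O(¬badge_in).
Premise 4 is O(¬quarantine_affidavit → badge_in); contrapositively O(¬badge_in → quarantine_affidavit). Since O(¬badge_in) holds, K gives O(quarantine_affidavit).
With premise 2, O(quarantine_affidavit → authorize_deed), the K-axiom yields O(authorize_deed).
Premise 5 is O(update_dossier → ¬authorize_deed); contrapositively O(authorize_deed → ¬update_dossier). Since O(authorize_deed) holds, K gives O(¬update_dossier).
Premises 3, 10, 11 do not contribute to this derivation.
Thus O(¬update_dossier), which is F(update_dossier): update_dossier is forbidden.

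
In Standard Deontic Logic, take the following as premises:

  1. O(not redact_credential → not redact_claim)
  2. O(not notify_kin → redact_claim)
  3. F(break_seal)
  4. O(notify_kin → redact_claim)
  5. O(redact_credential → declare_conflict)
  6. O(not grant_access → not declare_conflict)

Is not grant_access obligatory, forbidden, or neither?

By case analysis on notify_kin: premise 4 gives O(notify_kin → redact_claim) and premise 2 gives O(not notify_kin → redact_claim), so O(redact_claim) either way.
The contrapositive of premise 1 (O(not redact_credential → not redact_claim)) is O(redact_claim → redact_credential), and O(redact_claim) is already established, so O(redact_credential).
From O(redact_credential) and premise 5, O(redact_credential → declare_conflict), we obtain O(declare_conflict).
Premise 6 is O(not grant_access → not declare_conflict); contrapositively O(declare_conflict → grant_access). Since O(declare_conflict) holds, K gives O(grant_access).
Premise 3 does not contribute to this derivation.
Thus O(grant_access), which is F(not grant_access): not grant_access is forbidden.

Forbidden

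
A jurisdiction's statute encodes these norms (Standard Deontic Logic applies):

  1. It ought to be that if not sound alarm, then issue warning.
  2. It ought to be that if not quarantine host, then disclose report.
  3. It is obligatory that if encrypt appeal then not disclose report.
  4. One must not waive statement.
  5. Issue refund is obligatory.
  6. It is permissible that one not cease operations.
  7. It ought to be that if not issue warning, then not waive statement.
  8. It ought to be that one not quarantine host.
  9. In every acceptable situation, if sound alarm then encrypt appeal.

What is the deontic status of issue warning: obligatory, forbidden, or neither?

Obligatory

Premise 8 gives O(¬quarantine_host).
With premise 2, O(¬quarantine_host → disclose_report), the K-axiom yields O(disclose_report).
Premise 3 is O(encrypt_appeal → ¬disclose_report); contrapositively O(disclose_report → ¬encrypt_appeal). Since O(disclose_report) holds, K gives O(¬encrypt_appeal).
Premise 9 is O(sound_alarm → encrypt_appeal); contrapositively O(¬encrypt_appeal → ¬sound_alarm). Since O(¬encrypt_appeal) holds, K gives O(¬sound_alarm).
Applying K to premise 1 (O(¬sound_alarm → issue_warning)) and O(¬sound_alarm) yields O(issue_warning).
Premises 4, 5, 6, 7 do not contribute to this derivation.
Hence issue_warning is obligatory.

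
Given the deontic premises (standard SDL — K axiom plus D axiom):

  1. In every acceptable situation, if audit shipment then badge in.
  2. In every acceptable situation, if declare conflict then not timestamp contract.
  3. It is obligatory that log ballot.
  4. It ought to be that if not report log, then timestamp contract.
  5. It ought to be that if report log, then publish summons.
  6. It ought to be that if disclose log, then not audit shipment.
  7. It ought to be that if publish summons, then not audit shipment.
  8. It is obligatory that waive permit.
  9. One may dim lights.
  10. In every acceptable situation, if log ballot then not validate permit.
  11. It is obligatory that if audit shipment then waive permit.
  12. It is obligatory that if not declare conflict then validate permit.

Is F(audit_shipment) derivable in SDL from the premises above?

Premise 3 states O(log_ballot) outright.
Premise 10 is O(log_ballot → ¬validate_permit); since O(log_ballot), deontic closure gives O(¬validate_permit).
The contrapositive of premise 12 (O(¬declare_conflict → validate_permit)) is O(¬validate_permit → declare_conflict), and O(¬validate_permit) is already established, so O(declare_conflict).
With premise 2, O(declare_conflict → ¬timestamp_contract), the K-axiom yields O(¬timestamp_contract).
The contrapositive of premise 4 (O(¬report_log → timestamp_contract)) is O(¬timestamp_contract → report_log), and O(¬timestamp_contract) is already established, so O(report_log).
Applying K to premise 5 (O(report_log → publish_summons)) and O(report_log) yields O(publish_summons).
Applying K to premise 7 (O(publish_summons → ¬audit_shipment)) and O(publish_summons) yields O(¬audit_shipment).
Premises 1, 6, 8, 9, 11 do not contribute to this derivation.
So O(¬audit_shipment) holds, i.e. F(audit_shipment). The claim follows.

Yes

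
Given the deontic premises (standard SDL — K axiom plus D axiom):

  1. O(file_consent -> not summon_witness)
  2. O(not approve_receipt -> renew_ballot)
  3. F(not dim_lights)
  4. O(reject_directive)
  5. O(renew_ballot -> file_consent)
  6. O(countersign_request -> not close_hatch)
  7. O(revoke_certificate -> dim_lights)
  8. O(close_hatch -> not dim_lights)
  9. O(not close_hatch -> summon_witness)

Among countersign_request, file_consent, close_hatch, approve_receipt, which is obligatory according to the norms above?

approve_receipt

Premise 3 is F(not dim_lights), i.e. O(dim_lights).
Premise 8, O(close_hatch -> not dim_lights), contraposes to O(dim_lights -> not close_hatch); with O(dim_lights) we get O(not close_hatch).
From O(not close_hatch) and premise 9, O(not close_hatch -> summon_witness), we obtain O(summon_witness).
Premise 1 is O(file_consent -> not summon_witness); contrapositively O(summon_witness -> not file_consent). Since O(summon_witness) holds, K gives O(not file_consent).
Premise 5, O(renew_ballot -> file_consent), contraposes to O(not file_consent -> not renew_ballot); with O(not file_consent) we get O(not renew_ballot).
The contrapositive of premise 2 (O(not approve_receipt -> renew_ballot)) is O(not renew_ballot -> approve_receipt), and O(not renew_ballot) is already established, so O(approve_receipt).
So O(approve_receipt) holds — approve_receipt is obligatory. None of the other listed options is made obligatory by any chain of premises.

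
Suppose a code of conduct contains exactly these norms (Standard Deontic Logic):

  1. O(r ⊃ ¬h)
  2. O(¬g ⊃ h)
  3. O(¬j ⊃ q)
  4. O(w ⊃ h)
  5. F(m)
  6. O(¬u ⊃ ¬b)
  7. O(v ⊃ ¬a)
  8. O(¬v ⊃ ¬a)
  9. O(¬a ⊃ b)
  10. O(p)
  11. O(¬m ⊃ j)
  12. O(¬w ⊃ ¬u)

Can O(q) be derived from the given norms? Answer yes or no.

Premise 3 is O(¬j ⊃ q), but O(¬j) is not derivable from the premises, so it does not yield O(q).
No other premise forces O(q). An ideal world satisfying every premise can still have q false, so O(q) is not derivable.

No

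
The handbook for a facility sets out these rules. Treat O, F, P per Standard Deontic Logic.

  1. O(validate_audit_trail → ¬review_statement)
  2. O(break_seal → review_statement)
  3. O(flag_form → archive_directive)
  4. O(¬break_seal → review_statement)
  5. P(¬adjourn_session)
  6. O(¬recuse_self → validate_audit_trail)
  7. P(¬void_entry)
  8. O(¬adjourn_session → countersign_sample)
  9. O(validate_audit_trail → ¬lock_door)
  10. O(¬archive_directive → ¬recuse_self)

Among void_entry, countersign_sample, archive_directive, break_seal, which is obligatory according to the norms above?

By case analysis on break_seal: premise 2 gives O(break_seal → review_statement) and premise 4 gives O(¬break_seal → review_statement), so O(review_statement) either way.
Premise 1 is O(validate_audit_trail → ¬review_statement); contrapositively O(review_statement → ¬validate_audit_trail). Since O(review_statement) holds, K gives O(¬validate_audit_trail).
Premise 6, O(¬recuse_self → validate_audit_trail), contraposes to O(¬validate_audit_trail → recuse_self); with O(¬validate_audit_trail) we get O(recuse_self).
The contrapositive of premise 10 (O(¬archive_directive → ¬recuse_self)) is O(recuse_self → archive_directive), and O(recuse_self) is already established, so O(archive_directive).
So O(archive_directive) holds — archive_directive is obligatory. None of the other listed options is made obligatory by any chain of premises.

archive_directive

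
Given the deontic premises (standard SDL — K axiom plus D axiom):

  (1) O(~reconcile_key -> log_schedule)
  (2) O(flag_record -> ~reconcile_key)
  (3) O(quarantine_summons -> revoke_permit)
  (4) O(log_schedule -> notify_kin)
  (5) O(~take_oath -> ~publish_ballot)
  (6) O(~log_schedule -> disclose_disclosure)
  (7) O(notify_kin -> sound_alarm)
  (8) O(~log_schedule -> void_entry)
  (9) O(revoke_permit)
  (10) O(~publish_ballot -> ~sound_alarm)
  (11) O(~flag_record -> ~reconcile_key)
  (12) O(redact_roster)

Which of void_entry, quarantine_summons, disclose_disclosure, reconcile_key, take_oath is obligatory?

take_oath

Premises 2 and 11 cover both cases: O(flag_record -> ~reconcile_key) and O(~flag_record -> ~reconcile_key). Since flag_record ∨ ~flag_record is a tautology, O(~reconcile_key) follows.
Applying K to premise 1 (O(~reconcile_key -> log_schedule)) and O(~reconcile_key) yields O(log_schedule).
With premise 4, O(log_schedule -> notify_kin), the K-axiom yields O(notify_kin).
With premise 7, O(notify_kin -> sound_alarm), the K-axiom yields O(sound_alarm).
Premise 10 is O(~publish_ballot -> ~sound_alarm); contrapositively O(sound_alarm -> publish_ballot). Since O(sound_alarm) holds, K gives O(publish_ballot).
Premise 5, O(~take_oath -> ~publish_ballot), contraposes to O(publish_ballot -> take_oath); with O(publish_ballot) we get O(take_oath).
So O(take_oath) holds — take_oath is obligatory. None of the other listed options is made obligatory by any chain of premises.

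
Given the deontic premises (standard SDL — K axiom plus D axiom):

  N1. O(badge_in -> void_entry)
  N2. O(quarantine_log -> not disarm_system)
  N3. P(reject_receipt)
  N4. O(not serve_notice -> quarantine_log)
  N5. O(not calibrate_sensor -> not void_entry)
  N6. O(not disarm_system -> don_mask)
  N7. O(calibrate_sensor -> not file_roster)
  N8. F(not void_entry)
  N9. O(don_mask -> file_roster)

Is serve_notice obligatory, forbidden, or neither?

Premise 8, F(not void_entry), is equivalent to O(void_entry).
Premise 5 is O(not calibrate_sensor -> not void_entry); contrapositively O(void_entry -> calibrate_sensor). Since O(void_entry) holds, K gives O(calibrate_sensor).
Premise 7 is O(calibrate_sensor -> not file_roster); since O(calibrate_sensor), deontic closure gives O(not file_roster).
Premise 9 is O(don_mask -> file_roster); contrapositively O(not file_roster -> not don_mask). Since O(not file_roster) holds, K gives O(not don_mask).
Premise 6 is O(not disarm_system -> don_mask); contrapositively O(not don_mask -> disarm_system). Since O(not don_mask) holds, K gives O(disarm_system).
The contrapositive of premise 2 (O(quarantine_log -> not disarm_system)) is O(disarm_system -> not quarantine_log), and O(disarm_system) is already established, so O(not quarantine_log).
The contrapositive of premise 4 (O(not serve_notice -> quarantine_log)) is O(not quarantine_log -> serve_notice), and O(not quarantine_log) is already established, so O(serve_notice).
Premises 1, 3 do not contribute to this derivation.
Hence serve_notice is obligatory.

Obligatory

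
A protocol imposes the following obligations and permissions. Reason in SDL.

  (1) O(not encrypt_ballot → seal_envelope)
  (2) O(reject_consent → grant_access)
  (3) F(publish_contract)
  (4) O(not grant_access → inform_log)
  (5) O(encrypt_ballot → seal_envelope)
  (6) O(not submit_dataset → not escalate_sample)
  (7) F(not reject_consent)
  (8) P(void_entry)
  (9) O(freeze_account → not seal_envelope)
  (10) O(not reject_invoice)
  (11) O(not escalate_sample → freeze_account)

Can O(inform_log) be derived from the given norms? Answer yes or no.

Premise 4 is O(not grant_access → inform_log), but O(not grant_access) is not derivable from the premises, so it does not yield O(inform_log).
No other premise forces O(inform_log). An ideal world satisfying every premise can still have inform_log false, so O(inform_log) is not derivable.

No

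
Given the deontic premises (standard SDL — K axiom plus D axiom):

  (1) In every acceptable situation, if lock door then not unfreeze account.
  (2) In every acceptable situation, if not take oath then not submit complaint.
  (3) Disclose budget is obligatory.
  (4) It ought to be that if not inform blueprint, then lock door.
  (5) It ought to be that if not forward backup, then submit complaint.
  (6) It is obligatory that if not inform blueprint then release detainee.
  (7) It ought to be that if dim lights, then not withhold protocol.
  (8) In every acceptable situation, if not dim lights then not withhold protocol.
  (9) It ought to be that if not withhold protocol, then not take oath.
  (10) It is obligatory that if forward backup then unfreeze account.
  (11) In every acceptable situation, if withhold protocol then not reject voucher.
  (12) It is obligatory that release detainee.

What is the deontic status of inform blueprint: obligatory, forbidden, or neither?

Premises 7 and 8 cover both cases: O(dim_lights → ¬withhold_protocol) and O(¬dim_lights → ¬withhold_protocol). Since dim_lights ∨ ¬dim_lights is a tautology, O(¬withhold_protocol) follows.
Premise 9 is O(¬withhold_protocol → ¬take_oath); since O(¬withhold_protocol), deontic closure gives O(¬take_oath).
With premise 2, O(¬take_oath → ¬submit_complaint), the K-axiom yields O(¬submit_complaint).
Premise 5, O(¬forward_backup → submit_complaint), contraposes to O(¬submit_complaint → forward_backup); with O(¬submit_complaint) we get O(forward_backup).
With premise 10, O(forward_backup → unfreeze_account), the K-axiom yields O(unfreeze_account).
The contrapositive of premise 1 (O(lock_door → ¬unfreeze_account)) is O(unfreeze_account → ¬lock_door), and O(unfreeze_account) is already established, so O(¬lock_door).
The contrapositive of premise 4 (O(¬inform_blueprint → lock_door)) is O(¬lock_door → inform_blueprint), and O(¬lock_door) is already established, so O(inform_blueprint).
Premises 3, 6, 11, 12 do not contribute to this derivation.
Hence inform_blueprint is obligatory.

Obligatory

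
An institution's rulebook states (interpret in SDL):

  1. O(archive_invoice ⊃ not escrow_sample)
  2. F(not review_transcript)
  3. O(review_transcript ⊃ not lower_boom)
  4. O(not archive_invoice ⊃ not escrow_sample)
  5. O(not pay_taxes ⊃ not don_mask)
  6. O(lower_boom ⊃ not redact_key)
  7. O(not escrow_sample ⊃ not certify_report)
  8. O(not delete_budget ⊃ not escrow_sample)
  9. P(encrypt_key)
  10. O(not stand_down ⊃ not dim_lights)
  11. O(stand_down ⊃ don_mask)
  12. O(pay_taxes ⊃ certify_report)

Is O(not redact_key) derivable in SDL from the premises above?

Premise 6 is O(lower_boom ⊃ not redact_key), but O(lower_boom) is not derivable from the premises, so it does not yield O(not redact_key).
No other premise forces O(not redact_key). An ideal world satisfying every premise can still have not redact_key false, so O(not redact_key) is not derivable.

No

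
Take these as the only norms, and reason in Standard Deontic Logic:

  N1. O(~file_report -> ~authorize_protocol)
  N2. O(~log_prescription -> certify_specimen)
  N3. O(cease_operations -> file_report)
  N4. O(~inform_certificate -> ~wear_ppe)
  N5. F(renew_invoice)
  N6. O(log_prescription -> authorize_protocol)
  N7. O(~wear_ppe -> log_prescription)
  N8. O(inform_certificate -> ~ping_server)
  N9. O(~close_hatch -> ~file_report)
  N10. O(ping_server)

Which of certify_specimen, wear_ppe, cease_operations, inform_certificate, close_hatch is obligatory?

Premise 10 gives O(ping_server).
Premise 8, O(inform_certificate -> ~ping_server), contraposes to O(ping_server -> ~inform_certificate); with O(ping_server) we get O(~inform_certificate).
From O(~inform_certificate) and premise 4, O(~inform_certificate -> ~wear_ppe), we obtain O(~wear_ppe).
From O(~wear_ppe) and premise 7, O(~wear_ppe -> log_prescription), we obtain O(log_prescription).
Premise 6 is O(log_prescription -> authorize_protocol); since O(log_prescription), deontic closure gives O(authorize_protocol).
The contrapositive of premise 1 (O(~file_report -> ~authorize_protocol)) is O(authorize_protocol -> file_report), and O(authorize_protocol) is already established, so O(file_report).
The contrapositive of premise 9 (O(~close_hatch -> ~file_report)) is O(file_report -> close_hatch), and O(file_report) is already established, so O(close_hatch).
So O(close_hatch) holds — close_hatch is obligatory. None of the other listed options is made obligatory by any chain of premises.

close_hatch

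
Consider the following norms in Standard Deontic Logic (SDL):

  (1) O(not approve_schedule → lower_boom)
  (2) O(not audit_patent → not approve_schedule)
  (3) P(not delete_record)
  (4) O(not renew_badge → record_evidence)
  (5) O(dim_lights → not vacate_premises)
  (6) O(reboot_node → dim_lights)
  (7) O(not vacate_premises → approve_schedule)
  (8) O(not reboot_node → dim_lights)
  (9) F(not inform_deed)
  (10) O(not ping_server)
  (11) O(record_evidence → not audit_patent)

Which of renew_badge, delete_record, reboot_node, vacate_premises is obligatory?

Premises 6 and 8 cover both cases: O(reboot_node → dim_lights) and O(not reboot_node → dim_lights). Since reboot_node ∨ not reboot_node is a tautology, O(dim_lights) follows.
Applying K to premise 5 (O(dim_lights → not vacate_premises)) and O(dim_lights) yields O(not vacate_premises).
Premise 7 is O(not vacate_premises → approve_schedule); since O(not vacate_premises), deontic closure gives O(approve_schedule).
Premise 2, O(not audit_patent → not approve_schedule), contraposes to O(approve_schedule → audit_patent); with O(approve_schedule) we get O(audit_patent).
The contrapositive of premise 11 (O(record_evidence → not audit_patent)) is O(audit_patent → not record_evidence), and O(audit_patent) is already established, so O(not record_evidence).
Premise 4 is O(not renew_badge → record_evidence); contrapositively O(not record_evidence → renew_badge). Since O(not record_evidence) holds, K gives O(renew_badge).
So O(renew_badge) holds — renew_badge is obligatory. None of the other listed options is made obligatory by any chain of premises.

renew_badge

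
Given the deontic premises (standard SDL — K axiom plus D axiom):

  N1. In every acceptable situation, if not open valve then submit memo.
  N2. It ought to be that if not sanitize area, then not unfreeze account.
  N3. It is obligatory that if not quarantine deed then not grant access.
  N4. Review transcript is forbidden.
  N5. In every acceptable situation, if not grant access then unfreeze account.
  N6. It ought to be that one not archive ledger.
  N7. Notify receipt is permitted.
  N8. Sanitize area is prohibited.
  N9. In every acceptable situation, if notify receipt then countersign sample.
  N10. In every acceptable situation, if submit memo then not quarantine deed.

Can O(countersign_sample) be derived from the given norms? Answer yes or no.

Premise 9 is O(notify_receipt → countersign_sample), but O(notify_receipt) is not derivable from the premises (the permission P(notify_receipt) asserts only ¬O(¬notify_receipt), not O(notify_receipt)), so it does not yield O(countersign_sample).
No other premise forces O(countersign_sample). An ideal world satisfying every premise can still have countersign_sample false, so O(countersign_sample) is not derivable.

No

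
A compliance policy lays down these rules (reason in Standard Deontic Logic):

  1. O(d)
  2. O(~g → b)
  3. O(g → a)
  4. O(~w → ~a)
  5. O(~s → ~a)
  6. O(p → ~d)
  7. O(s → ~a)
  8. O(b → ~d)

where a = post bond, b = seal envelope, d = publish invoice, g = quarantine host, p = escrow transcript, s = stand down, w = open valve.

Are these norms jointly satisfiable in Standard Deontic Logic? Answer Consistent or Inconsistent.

Inconsistent

Premises 5 and 7 are O(~s → ~a) and O(s → ~a); every ideal world satisfies ~s or s, so in either case ~a holds — hence O(~a).
Premise 3 is O(g → a); contrapositively O(~a → ~g). Since O(~a) holds, K gives O(~g).
With premise 2, O(~g → b), the K-axiom yields O(b).
From O(b) and premise 8, O(b → ~d), we obtain O(~d).
Yet premise 1 states O(d).
We now have both O(~d) and O(d) — d is simultaneously obligatory and forbidden, violating the D-axiom.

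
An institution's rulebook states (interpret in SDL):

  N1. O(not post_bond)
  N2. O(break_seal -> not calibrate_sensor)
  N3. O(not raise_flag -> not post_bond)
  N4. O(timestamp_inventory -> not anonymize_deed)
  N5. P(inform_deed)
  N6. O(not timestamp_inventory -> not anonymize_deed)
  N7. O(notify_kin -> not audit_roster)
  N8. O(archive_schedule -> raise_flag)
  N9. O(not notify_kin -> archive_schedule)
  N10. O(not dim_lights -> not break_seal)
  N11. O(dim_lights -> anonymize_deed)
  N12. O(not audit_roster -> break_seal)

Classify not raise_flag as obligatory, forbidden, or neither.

By case analysis on timestamp_inventory: premise 4 gives O(timestamp_inventory -> not anonymize_deed) and premise 6 gives O(not timestamp_inventory -> not anonymize_deed), so O(not anonymize_deed) either way.
The contrapositive of premise 11 (O(dim_lights -> anonymize_deed)) is O(not anonymize_deed -> not dim_lights), and O(not anonymize_deed) is already established, so O(not dim_lights).
From O(not dim_lights) and premise 10, O(not dim_lights -> not break_seal), we obtain O(not break_seal).
Premise 12, O(not audit_roster -> break_seal), contraposes to O(not break_seal -> audit_roster); with O(not break_seal) we get O(audit_roster).
The contrapositive of premise 7 (O(notify_kin -> not audit_roster)) is O(audit_roster -> not notify_kin), and O(audit_roster) is already established, so O(not notify_kin).
With premise 9, O(not notify_kin -> archive_schedule), the K-axiom yields O(archive_schedule).
With premise 8, O(archive_schedule -> raise_flag), the K-axiom yields O(raise_flag).
Premises 1, 2, 3, 5 do not contribute to this derivation.
Thus O(raise_flag), which is F(not raise_flag): not raise_flag is forbidden.

Forbidden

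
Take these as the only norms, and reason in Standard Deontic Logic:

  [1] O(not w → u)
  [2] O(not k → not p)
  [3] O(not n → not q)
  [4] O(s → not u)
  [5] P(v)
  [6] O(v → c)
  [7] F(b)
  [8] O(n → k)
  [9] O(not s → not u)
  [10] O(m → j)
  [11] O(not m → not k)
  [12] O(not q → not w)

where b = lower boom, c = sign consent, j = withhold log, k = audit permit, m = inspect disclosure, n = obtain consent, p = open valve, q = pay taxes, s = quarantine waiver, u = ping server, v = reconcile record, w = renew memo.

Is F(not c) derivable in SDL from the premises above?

No

Premise 6 is O(v → c), but O(v) is not derivable from the premises (the permission P(v) asserts only not O(not v), not O(v)), so it does not yield O(c).
No other premise forces O(c). An ideal world satisfying every premise can still have not c true, so F(not c) is not derivable.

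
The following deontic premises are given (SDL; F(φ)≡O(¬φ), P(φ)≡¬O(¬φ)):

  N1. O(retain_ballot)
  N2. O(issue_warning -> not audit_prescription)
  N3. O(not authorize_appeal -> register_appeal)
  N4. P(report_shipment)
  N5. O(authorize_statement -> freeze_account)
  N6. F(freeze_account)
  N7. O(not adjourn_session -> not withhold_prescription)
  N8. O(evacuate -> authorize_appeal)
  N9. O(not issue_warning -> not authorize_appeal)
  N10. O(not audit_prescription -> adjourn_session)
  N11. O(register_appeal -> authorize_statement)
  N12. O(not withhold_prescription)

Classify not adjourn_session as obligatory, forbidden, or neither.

Forbidden

F(freeze_account) at premise 6 means O(not freeze_account).
The contrapositive of premise 5 (O(authorize_statement -> freeze_account)) is O(not freeze_account -> not authorize_statement), and O(not freeze_account) is already established, so O(not authorize_statement).
The contrapositive of premise 11 (O(register_appeal -> authorize_statement)) is O(not authorize_statement -> not register_appeal), and O(not authorize_statement) is already established, so O(not register_appeal).
Premise 3, O(not authorize_appeal -> register_appeal), contraposes to O(not register_appeal -> authorize_appeal); with O(not register_appeal) we get O(authorize_appeal).
The contrapositive of premise 9 (O(not issue_warning -> not authorize_appeal)) is O(authorize_appeal -> issue_warning), and O(authorize_appeal) is already established, so O(issue_warning).
Premise 2 is O(issue_warning -> not audit_prescription); since O(issue_warning), deontic closure gives O(not audit_prescription).
From O(not audit_prescription) and premise 10, O(not audit_prescription -> adjourn_session), we obtain O(adjourn_session).
Premises 1, 4, 7, 8, 12 do not contribute to this derivation.
Thus O(adjourn_session), which is F(not adjourn_session): not adjourn_session is forbidden.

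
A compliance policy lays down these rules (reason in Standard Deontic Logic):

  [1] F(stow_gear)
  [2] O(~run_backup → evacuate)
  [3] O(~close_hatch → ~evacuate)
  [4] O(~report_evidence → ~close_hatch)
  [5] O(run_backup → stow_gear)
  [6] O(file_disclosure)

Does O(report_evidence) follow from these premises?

Yes

Premise 1 is F(stow_gear), i.e. O(~stow_gear).
Premise 5 is O(run_backup → stow_gear); contrapositively O(~stow_gear → ~run_backup). Since O(~stow_gear) holds, K gives O(~run_backup).
From O(~run_backup) and premise 2, O(~run_backup → evacuate), we obtain O(evacuate).
Premise 3 is O(~close_hatch → ~evacuate); contrapositively O(evacuate → close_hatch). Since O(evacuate) holds, K gives O(close_hatch).
Premise 4, O(~report_evidence → ~close_hatch), contraposes to O(close_hatch → report_evidence); with O(close_hatch) we get O(report_evidence).
Premise 6 does not contribute to this derivation.
So O(report_evidence) follows.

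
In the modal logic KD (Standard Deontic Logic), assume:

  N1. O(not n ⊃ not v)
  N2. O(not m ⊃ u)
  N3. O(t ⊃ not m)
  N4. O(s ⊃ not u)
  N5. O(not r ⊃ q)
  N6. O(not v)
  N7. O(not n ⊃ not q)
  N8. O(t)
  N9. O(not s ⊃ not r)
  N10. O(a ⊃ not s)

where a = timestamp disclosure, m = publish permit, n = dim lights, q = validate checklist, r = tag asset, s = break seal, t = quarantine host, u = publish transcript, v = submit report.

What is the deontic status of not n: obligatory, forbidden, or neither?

Forbidden

Premise 8 states O(t) outright.
Premise 3 is O(t ⊃ not m); since O(t), deontic closure gives O(not m).
With premise 2, O(not m ⊃ u), the K-axiom yields O(u).
The contrapositive of premise 4 (O(s ⊃ not u)) is O(u ⊃ not s), and O(u) is already established, so O(not s).
From O(not s) and premise 9, O(not s ⊃ not r), we obtain O(not r).
Applying K to premise 5 (O(not r ⊃ q)) and O(not r) yields O(q).
The contrapositive of premise 7 (O(not n ⊃ not q)) is O(q ⊃ n), and O(q) is already established, so O(n).
Premises 1, 6, 10 do not contribute to this derivation.
Thus O(n), which is F(not n): not n is forbidden.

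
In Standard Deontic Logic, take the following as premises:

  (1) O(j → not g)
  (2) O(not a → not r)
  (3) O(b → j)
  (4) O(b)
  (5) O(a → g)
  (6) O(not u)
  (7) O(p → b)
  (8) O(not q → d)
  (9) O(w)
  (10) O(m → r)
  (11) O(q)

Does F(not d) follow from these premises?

Premise 8 is O(not q → d), but O(not q) is not derivable from the premises, so it does not yield O(d).
No other premise forces O(d). An ideal world satisfying every premise can still have not d true, so F(not d) is not derivable.

No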